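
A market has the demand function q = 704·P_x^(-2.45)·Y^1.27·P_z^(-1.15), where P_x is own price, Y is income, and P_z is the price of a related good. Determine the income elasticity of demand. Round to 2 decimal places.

For a Cobb–Douglas (constant-elasticity) form q = A·Y^α·…, the elasticity with respect to Y equals the exponent α at every point.
Here the exponent on Y is 1.27, so the income elasticity of demand is 1.27.

1.27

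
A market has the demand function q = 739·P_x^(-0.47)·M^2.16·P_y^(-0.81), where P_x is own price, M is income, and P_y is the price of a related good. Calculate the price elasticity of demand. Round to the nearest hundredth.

-0.47

For a Cobb–Douglas (constant-elasticity) form q = A·P_x^α·…, the elasticity with respect to P_x equals the exponent α at every point.
Here the exponent on P_x is -0.47, so the price elasticity of demand is -0.47.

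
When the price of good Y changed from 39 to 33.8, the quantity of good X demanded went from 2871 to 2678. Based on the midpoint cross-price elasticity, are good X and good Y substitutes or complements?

%ΔQ_x = (2678 − 2871)/[(2871+2678)/2] = -193/2774.5 ≈ -0.0696.
%ΔP_y = (33.8 − 39)/[(39+33.8)/2] ≈ -0.1429.
E_xy = -0.0696/-0.1429 ≈ 0.487.
E_xy > 0, so the goods are substitutes.

substitutes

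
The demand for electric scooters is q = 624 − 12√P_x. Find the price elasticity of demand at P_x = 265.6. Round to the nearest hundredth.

-0.23

At P_x = 265.6, q = 428.4331.
dq/dP_x = −12/(2√P_x) = −12/(2·16.2972).
Point elasticity E = (dq/dP_x)·(P_x/q) = -0.3682 × 265.6/428.4331 ≈ -0.23.
|E| < 1, so demand is inelastic at this price.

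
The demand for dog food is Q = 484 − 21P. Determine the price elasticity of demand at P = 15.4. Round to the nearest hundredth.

At P = 15.4, Q = 160.6.
dQ/dP = −21.
Point elasticity E = (dQ/dP)·(P/Q) = -21 × 15.4/160.6 ≈ -2.01.
|E| > 1, so demand is elastic at this price.

-2.01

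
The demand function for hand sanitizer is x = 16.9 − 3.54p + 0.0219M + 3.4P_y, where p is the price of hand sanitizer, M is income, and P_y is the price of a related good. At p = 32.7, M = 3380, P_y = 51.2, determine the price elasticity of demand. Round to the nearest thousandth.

-0.776

x = 16.9 − 3.54(32.7) + 0.0219(3380) + 3.4(51.2) = 16.9 − 115.758 + 74.022 + 174.08 = 149.244.
∂x/∂p = −3.54, so E_p = (−3.54)·(32.7/149.244) ≈ -0.776.
|E_p| < 1: demand is inelastic.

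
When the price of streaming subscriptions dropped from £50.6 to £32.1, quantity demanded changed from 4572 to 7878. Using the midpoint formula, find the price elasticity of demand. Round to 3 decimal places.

%ΔQ = (7878 − 4572)/[(4572 + 7878)/2] = 3306/6225 ≈ 0.5311.
%Δp = (32.1 − 50.6)/[(50.6 + 32.1)/2] = -18.5/41.35 ≈ -0.4474.
Arc elasticity E = %ΔQ/%Δp ≈ 0.5311/-0.4474 ≈ -1.187.
|E| > 1: demand is elastic over this range.

-1.187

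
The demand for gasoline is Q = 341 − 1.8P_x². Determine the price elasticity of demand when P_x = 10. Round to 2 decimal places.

At P_x = 10, Q = 161.
dQ/dP_x = −2·1.8·P_x = −36.
Point elasticity E = (dQ/dP_x)·(P_x/Q) = -36 × 10/161 ≈ -2.24.
|E| > 1, so demand is elastic at this price.

-2.24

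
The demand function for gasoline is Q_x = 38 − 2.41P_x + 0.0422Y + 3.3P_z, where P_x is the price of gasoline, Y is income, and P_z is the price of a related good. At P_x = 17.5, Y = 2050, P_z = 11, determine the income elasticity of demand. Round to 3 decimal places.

0.729

Substituting, Q_x = 38 − 2.41(17.5) + 0.0422(2050) + 3.3(11) = 38 − 42.175 + 86.51 + 36.3 = 118.635.
∂Q_x/∂Y = +0.0422, so E_I = 0.0422·(2050/118.635) ≈ 0.729.
E_I ∈ (0,1): normal good (necessity).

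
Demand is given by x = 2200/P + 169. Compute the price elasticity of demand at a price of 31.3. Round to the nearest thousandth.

-0.294

At P = 31.3, x = 239.2875.
dx/dP = −2200/P² = −2.2456.
Point elasticity E = (dx/dP)·(P/x) = -2.2456 × 31.3/239.2875 ≈ -0.294.
|E| < 1, so demand is inelastic at this price.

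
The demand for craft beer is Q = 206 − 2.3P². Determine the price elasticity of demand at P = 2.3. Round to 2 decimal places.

At P = 2.3, Q = 193.833.
dQ/dP = −2·2.3·P = −10.58.
Point elasticity E = (dQ/dP)·(P/Q) = -10.58 × 2.3/193.833 ≈ -0.13.
|E| < 1, so demand is inelastic at this price.

-0.13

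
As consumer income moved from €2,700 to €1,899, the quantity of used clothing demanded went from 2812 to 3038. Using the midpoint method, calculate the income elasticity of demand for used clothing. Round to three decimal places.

%ΔQ = (3038 − 2812)/[(2812+3038)/2] = 226/2925 ≈ 0.0773.
%ΔI = (1,899 − 2,700)/[(2,700+1,899)/2] = -801/2299.5 ≈ -0.3483.
E_I = %ΔQ/%ΔI ≈ -0.222.
E_I < 0: inferior good.

-0.222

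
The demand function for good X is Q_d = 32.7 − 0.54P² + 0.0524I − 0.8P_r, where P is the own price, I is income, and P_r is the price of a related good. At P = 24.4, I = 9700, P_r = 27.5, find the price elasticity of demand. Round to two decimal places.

Substituting, Q_d = 32.7 − 0.54(24.4)² + 0.0524(9700) − 0.8(27.5) = 32.7 − 321.4944 + 508.28 − 22 = 197.4856.
∂Q_d/∂P = −2·0.54·P = -26.352, so E_p = -26.352·(24.4/197.4856) ≈ -3.26.
|E_p| > 1: demand is elastic.

-3.26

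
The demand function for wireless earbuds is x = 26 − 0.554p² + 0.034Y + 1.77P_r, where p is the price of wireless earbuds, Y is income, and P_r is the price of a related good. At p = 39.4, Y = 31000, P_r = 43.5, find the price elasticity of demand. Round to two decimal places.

-5.79

Substituting, x = 26 − 0.554(39.4)² + 0.034(31000) + 1.77(43.5) = 26 − 860.0074 + 1054 + 76.995 = 296.9876.
∂x/∂p = −2·0.554·p = -43.6552, so E_p = -43.6552·(39.4/296.9876) ≈ -5.79.
|E_p| > 1: demand is elastic.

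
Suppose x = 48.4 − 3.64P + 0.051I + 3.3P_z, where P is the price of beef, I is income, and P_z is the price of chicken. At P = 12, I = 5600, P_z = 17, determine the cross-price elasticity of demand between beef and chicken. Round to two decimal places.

At the given point, x = 48.4 − 3.64(12) + 0.051(5600) + 3.3(17) = 48.4 − 43.68 + 285.6 + 56.1 = 346.42.
∂x/∂P_z = +3.3, so E_xy = 3.3·(17/346.42) ≈ 0.16.
E_xy > 0: the goods are substitutes.

0.16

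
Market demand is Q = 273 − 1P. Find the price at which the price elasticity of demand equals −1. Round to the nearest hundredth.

136.50

For linear demand Q = a − bP, E = −bP/(a − bP). |E| = 1 ⇒ bP = a − bP ⇒ P = a/(2b).
P = 273/(2·1) = 136.50.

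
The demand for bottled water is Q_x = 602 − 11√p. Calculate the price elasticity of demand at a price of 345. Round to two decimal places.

-0.26

At p = 345, Q_x = 397.6841.
dQ_x/dp = −11/(2√p) = −11/(2·18.5742).
Point elasticity E = (dQ_x/dp)·(p/Q_x) = -0.2961 × 345/397.6841 ≈ -0.26.
|E| < 1, so demand is inelastic at this price.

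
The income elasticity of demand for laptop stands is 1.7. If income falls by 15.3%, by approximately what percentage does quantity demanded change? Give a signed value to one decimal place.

-26.0

%ΔQ ≈ E × %ΔI = (1.7) × (-15.3%) ≈ -26.0%.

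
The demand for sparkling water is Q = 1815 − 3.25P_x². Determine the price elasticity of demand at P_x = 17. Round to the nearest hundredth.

-2.15

At P_x = 17, Q = 875.75.
dQ/dP_x = −2·3.25·P_x = −110.5.
Point elasticity E = (dQ/dP_x)·(P_x/Q) = -110.5 × 17/875.75 ≈ -2.15.
|E| > 1, so demand is elastic at this price.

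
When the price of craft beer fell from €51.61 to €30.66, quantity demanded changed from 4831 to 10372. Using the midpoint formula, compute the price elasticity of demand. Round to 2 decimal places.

%ΔQ = (10372 − 4831)/[(4831 + 10372)/2] = 5541/7601.5 ≈ 0.7289.
%Δp = (30.66 − 51.61)/[(51.61 + 30.66)/2] = -20.95/41.135 ≈ -0.5093.
Arc elasticity E = %ΔQ/%Δp ≈ 0.7289/-0.5093 ≈ -1.43.
|E| > 1: demand is elastic over this range.

-1.43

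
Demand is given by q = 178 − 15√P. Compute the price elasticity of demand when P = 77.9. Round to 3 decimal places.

At P = 77.9, q = 45.6085.
dq/dP = −15/(2√P) = −15/(2·8.8261).
Point elasticity E = (dq/dP)·(P/q) = -0.8498 × 77.9/45.6085 ≈ -1.451.
|E| > 1, so demand is elastic at this price.

-1.451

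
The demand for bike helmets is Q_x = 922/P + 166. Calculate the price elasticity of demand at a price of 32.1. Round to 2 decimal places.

-0.15

At P = 32.1, Q_x = 194.7227.
dQ_x/dP = −922/P² = −0.8948.
Point elasticity E = (dQ_x/dP)·(P/Q_x) = -0.8948 × 32.1/194.7227 ≈ -0.15.
|E| < 1, so demand is inelastic at this price.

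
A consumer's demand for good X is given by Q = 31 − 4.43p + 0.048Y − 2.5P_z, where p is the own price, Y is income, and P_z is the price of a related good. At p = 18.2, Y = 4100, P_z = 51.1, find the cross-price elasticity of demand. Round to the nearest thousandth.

At the given point, Q = 31 − 4.43(18.2) + 0.048(4100) − 2.5(51.1) = 31 − 80.626 + 196.8 − 127.75 = 19.424.
∂Q/∂P_z = −2.5, so E_xy = -2.5·(51.1/19.424) ≈ -6.577.
E_xy < 0: the goods are complements.

-6.577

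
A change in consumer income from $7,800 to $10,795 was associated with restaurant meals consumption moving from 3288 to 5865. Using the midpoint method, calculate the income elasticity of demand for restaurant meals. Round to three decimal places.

%ΔQ = (5865 − 3288)/[(3288+5865)/2] = 2577/4576.5 ≈ 0.5631.
%ΔY = (10,795 − 7,800)/[(7,800+10,795)/2] = 2995/9297.5 ≈ 0.3221.
E_I = %ΔQ/%ΔY ≈ 1.748.
E_I > 1: normal good (luxury).

1.748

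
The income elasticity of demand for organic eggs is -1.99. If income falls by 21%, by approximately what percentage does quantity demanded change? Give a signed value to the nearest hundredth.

41.79

%ΔQ ≈ E × %ΔI = (-1.99) × (-21%) = 41.79%.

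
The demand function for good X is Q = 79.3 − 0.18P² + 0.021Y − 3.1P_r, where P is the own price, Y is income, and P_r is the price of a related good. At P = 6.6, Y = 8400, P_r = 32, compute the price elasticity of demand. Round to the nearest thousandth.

-0.105

Evaluating quantity at (P, Y, P_r) gives Q = 79.3 − 0.18(6.6)² + 0.021(8400) − 3.1(32) = 79.3 − 7.8408 + 176.4 − 99.2 = 148.6592.
∂Q/∂P = −2·0.18·P = -2.376, so E_p = -2.376·(6.6/148.6592) ≈ -0.105.
|E_p| < 1: demand is inelastic.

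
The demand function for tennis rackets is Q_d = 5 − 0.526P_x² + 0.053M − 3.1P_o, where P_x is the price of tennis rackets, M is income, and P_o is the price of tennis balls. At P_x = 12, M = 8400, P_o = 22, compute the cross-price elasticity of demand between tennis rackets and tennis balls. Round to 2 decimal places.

-0.22

Substituting, Q_d = 5 − 0.526(12)² + 0.053(8400) − 3.1(22) = 5 − 75.744 + 445.2 − 68.2 = 306.256.
∂Q_d/∂P_o = −3.1, so E_xy = -3.1·(22/306.256) ≈ -0.22.
E_xy < 0: the goods are complements.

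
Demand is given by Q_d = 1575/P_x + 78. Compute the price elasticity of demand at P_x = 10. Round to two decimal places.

-0.67

At P_x = 10, Q_d = 235.5.
dQ_d/dP_x = −1575/P_x² = −15.75.
Point elasticity E = (dQ_d/dP_x)·(P_x/Q_d) = -15.75 × 10/235.5 ≈ -0.67.
|E| < 1, so demand is inelastic at this price.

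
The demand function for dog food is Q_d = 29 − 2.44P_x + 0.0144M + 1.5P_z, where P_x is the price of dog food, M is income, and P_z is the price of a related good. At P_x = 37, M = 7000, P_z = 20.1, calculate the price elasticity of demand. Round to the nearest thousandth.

-1.296

Evaluating quantity at (P_x, M, P_z) gives Q_d = 29 − 2.44(37) + 0.0144(7000) + 1.5(20.1) = 29 − 90.28 + 100.8 + 30.15 = 69.67.
∂Q_d/∂P_x = −2.44, so E_p = (−2.44)·(37/69.67) ≈ -1.296.
|E_p| > 1: demand is elastic.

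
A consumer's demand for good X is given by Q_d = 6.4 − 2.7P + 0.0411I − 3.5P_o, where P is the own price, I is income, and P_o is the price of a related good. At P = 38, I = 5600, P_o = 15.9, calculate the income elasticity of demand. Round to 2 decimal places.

Evaluating quantity at (P, I, P_o) gives Q_d = 6.4 − 2.7(38) + 0.0411(5600) − 3.5(15.9) = 6.4 − 102.6 + 230.16 − 55.65 = 78.31.
∂Q_d/∂I = +0.0411, so E_I = 0.0411·(5600/78.31) ≈ 2.94.
E_I > 1: normal good (luxury).

2.94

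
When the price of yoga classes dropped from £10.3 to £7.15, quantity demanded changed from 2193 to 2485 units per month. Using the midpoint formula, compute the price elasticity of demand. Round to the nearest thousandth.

%Δq = (2485 − 2193)/[(2193 + 2485)/2] = 292/2339 ≈ 0.1248.
%Δp = (7.15 − 10.3)/[(10.3 + 7.15)/2] = -3.15/8.725 ≈ -0.3610.
Arc elasticity E = %Δq/%Δp ≈ 0.1248/-0.3610 ≈ -0.346.
|E| < 1: demand is inelastic over this range.

-0.346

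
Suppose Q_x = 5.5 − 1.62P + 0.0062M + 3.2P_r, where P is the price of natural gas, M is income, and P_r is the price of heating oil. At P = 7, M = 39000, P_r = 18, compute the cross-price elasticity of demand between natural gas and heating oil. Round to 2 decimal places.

0.20

At the given point, Q_x = 5.5 − 1.62(7) + 0.0062(39000) + 3.2(18) = 5.5 − 11.34 + 241.8 + 57.6 = 293.56.
∂Q_x/∂P_r = +3.2, so E_xy = 3.2·(18/293.56) ≈ 0.20.
E_xy > 0: the goods are substitutes.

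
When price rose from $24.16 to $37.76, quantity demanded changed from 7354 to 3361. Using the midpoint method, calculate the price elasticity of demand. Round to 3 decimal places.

%Δq = (3361 − 7354)/[(7354 + 3361)/2] = -3993/5357.5 ≈ -0.7453.
%ΔP = (37.76 − 24.16)/[(24.16 + 37.76)/2] = 13.6/30.96 ≈ 0.4393.
Arc elasticity E = %Δq/%ΔP ≈ -0.7453/0.4393 ≈ -1.697.
|E| > 1: demand is elastic over this range.

-1.697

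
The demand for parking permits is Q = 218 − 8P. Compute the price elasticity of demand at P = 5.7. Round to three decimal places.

At P = 5.7, Q = 172.4.
dQ/dP = −8.
Point elasticity E = (dQ/dP)·(P/Q) = -8 × 5.7/172.4 ≈ -0.265.
|E| < 1, so demand is inelastic at this price.

-0.265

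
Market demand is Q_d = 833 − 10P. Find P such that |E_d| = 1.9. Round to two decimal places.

Set −bP/(a − bP) = −1.9 ⇒ bP = 1.9(a − bP) ⇒ bP(1+1.9) = 1.9·a.
P = 1.9·833/(10·2.9) ≈ 54.58.

54.58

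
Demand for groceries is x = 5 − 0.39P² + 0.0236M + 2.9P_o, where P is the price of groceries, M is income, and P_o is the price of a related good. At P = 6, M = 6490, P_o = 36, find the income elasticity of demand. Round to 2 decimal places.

0.62

Substituting, x = 5 − 0.39(6)² + 0.0236(6490) + 2.9(36) = 5 − 14.04 + 153.164 + 104.4 = 248.524.
∂x/∂M = +0.0236, so E_I = 0.0236·(6490/248.524) ≈ 0.62.
E_I ∈ (0,1): normal good (necessity).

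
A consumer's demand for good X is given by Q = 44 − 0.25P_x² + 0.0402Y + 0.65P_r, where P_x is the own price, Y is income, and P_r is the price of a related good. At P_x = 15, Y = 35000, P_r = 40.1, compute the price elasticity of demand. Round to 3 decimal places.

-0.079

Q = 44 − 0.25(15)² + 0.0402(35000) + 0.65(40.1) = 44 − 56.25 + 1407 + 26.065 = 1420.815.
∂Q/∂P_x = −2·0.25·P_x = -7.5, so E_p = -7.5·(15/1420.815) ≈ -0.079.
|E_p| < 1: demand is inelastic.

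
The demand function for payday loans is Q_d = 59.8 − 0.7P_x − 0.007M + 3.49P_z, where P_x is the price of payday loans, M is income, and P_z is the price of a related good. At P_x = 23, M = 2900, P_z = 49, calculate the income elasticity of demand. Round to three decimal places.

-0.104

Substituting, Q_d = 59.8 − 0.7(23) − 0.007(2900) + 3.49(49) = 59.8 − 16.1 − 20.3 + 171.01 = 194.41.
∂Q_d/∂M = −0.007, so E_I = -0.007·(2900/194.41) ≈ -0.104.
E_I < 0: inferior good.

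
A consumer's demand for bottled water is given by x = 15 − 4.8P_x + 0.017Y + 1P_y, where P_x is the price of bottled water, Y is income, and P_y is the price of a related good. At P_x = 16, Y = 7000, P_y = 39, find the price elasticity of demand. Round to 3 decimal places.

x = 15 − 4.8(16) + 0.017(7000) + 1(39) = 15 − 76.8 + 119 + 39 = 96.2.
∂x/∂P_x = −4.8, so E_p = (−4.8)·(16/96.2) ≈ -0.798.
|E_p| < 1: demand is inelastic.

-0.798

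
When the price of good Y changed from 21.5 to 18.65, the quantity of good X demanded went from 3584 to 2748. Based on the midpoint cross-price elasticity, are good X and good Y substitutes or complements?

substitutes

%ΔQ_x = (2748 − 3584)/[(3584+2748)/2] = -836/3166 ≈ -0.2641.
%ΔP_y = (18.65 − 21.5)/[(21.5+18.65)/2] ≈ -0.1420.
E_xy = -0.2641/-0.1420 ≈ 1.860.
E_xy > 0, so the goods are substitutes.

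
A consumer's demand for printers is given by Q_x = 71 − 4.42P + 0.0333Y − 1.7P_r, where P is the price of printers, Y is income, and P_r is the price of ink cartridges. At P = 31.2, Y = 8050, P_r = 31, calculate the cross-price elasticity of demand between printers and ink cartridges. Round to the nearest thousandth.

At the given point, Q_x = 71 − 4.42(31.2) + 0.0333(8050) − 1.7(31) = 71 − 137.904 + 268.065 − 52.7 = 148.461.
∂Q_x/∂P_r = −1.7, so E_xy = -1.7·(31/148.461) ≈ -0.355.
E_xy < 0: the goods are complements.

-0.355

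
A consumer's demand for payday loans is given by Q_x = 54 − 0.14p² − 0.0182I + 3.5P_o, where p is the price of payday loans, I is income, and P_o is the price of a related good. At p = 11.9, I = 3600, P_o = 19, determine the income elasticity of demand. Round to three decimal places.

Evaluating quantity at (p, I, P_o) gives Q_x = 54 − 0.14(11.9)² − 0.0182(3600) + 3.5(19) = 54 − 19.8254 − 65.52 + 66.5 = 35.1546.
∂Q_x/∂I = −0.0182, so E_I = -0.0182·(3600/35.1546) ≈ -1.864.
E_I < 0: inferior good.

-1.864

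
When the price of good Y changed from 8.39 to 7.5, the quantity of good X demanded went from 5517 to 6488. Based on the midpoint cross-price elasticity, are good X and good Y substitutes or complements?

complements

%ΔQ_x = (6488 − 5517)/[(5517+6488)/2] = 971/6002.5 ≈ 0.1618.
%ΔP_y = (7.5 − 8.39)/[(8.39+7.5)/2] ≈ -0.1120.
E_xy = 0.1618/-0.1120 ≈ -1.444.
E_xy < 0, so the goods are complements.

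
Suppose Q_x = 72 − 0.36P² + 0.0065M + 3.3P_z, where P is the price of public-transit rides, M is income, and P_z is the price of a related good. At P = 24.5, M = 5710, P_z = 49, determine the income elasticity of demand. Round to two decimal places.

Substituting, Q_x = 72 − 0.36(24.5)² + 0.0065(5710) + 3.3(49) = 72 − 216.09 + 37.115 + 161.7 = 54.725.
∂Q_x/∂M = +0.0065, so E_I = 0.0065·(5710/54.725) ≈ 0.68.
E_I ∈ (0,1): normal good (necessity).

0.68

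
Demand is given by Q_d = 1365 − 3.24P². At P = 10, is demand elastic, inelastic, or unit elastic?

At P = 10, Q_d = 1041.
dQ_d/dP = −2·3.24·P = −64.8.
Point elasticity E = (dQ_d/dP)·(P/Q_d) = -64.8 × 10/1041 ≈ -0.622.
|E| ≈ 0.622 < 1, so demand is inelastic.

inelastic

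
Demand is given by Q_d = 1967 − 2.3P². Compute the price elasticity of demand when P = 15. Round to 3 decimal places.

-0.714

At P = 15, Q_d = 1449.5.
dQ_d/dP = −2·2.3·P = −69.
Point elasticity E = (dQ_d/dP)·(P/Q_d) = -69 × 15/1449.5 ≈ -0.714.
|E| < 1, so demand is inelastic at this price.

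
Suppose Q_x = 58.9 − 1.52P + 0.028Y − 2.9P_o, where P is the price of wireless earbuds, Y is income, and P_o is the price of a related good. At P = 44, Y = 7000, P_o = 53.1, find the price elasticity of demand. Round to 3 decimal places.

-1.965

Q_x = 58.9 − 1.52(44) + 0.028(7000) − 2.9(53.1) = 58.9 − 66.88 + 196 − 153.99 = 34.03.
∂Q_x/∂P = −1.52, so E_p = (−1.52)·(44/34.03) ≈ -1.965.
|E_p| > 1: demand is elastic.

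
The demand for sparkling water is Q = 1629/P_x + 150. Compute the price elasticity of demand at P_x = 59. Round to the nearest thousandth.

-0.155

At P_x = 59, Q = 177.6102.
dQ/dP_x = −1629/P_x² = −0.468.
Point elasticity E = (dQ/dP_x)·(P_x/Q) = -0.468 × 59/177.6102 ≈ -0.155.
|E| < 1, so demand is inelastic at this price.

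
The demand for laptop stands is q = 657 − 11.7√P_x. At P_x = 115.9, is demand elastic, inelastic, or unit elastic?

inelastic

At P_x = 115.9, q = 531.0415.
dq/dP_x = −11.7/(2√P_x) = −11.7/(2·10.7657).
Point elasticity E = (dq/dP_x)·(P_x/q) = -0.5434 × 115.9/531.0415 ≈ -0.119.
|E| ≈ 0.119 < 1, so demand is inelastic.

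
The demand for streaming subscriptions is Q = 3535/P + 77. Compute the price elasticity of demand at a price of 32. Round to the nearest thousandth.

-0.589

At P = 32, Q = 187.4688.
dQ/dP = −3535/P² = −3.4521.
Point elasticity E = (dQ/dP)·(P/Q) = -3.4521 × 32/187.4688 ≈ -0.589.
|E| < 1, so demand is inelastic at this price.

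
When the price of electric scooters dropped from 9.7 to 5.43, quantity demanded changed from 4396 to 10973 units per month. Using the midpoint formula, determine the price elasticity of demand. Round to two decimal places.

-1.52

%ΔQ = (10973 − 4396)/[(4396 + 10973)/2] = 6577/7684.5 ≈ 0.8559.
%ΔP = (5.43 − 9.7)/[(9.7 + 5.43)/2] = -4.27/7.565 ≈ -0.5644.
Arc elasticity E = %ΔQ/%ΔP ≈ 0.8559/-0.5644 ≈ -1.52.
|E| > 1: demand is elastic over this range.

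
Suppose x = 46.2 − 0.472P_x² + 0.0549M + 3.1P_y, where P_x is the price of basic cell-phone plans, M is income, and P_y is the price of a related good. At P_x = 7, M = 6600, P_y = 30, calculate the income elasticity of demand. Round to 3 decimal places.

0.757

Substituting, x = 46.2 − 0.472(7)² + 0.0549(6600) + 3.1(30) = 46.2 − 23.128 + 362.34 + 93 = 478.412.
∂x/∂M = +0.0549, so E_I = 0.0549·(6600/478.412) ≈ 0.757.
E_I ∈ (0,1): normal good (necessity).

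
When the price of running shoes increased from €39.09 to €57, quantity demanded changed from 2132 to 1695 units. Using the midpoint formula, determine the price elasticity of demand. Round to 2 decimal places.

-0.61

%ΔQ = (1695 − 2132)/[(2132 + 1695)/2] = -437/1913.5 ≈ -0.2284.
%ΔP = (57 − 39.09)/[(39.09 + 57)/2] = 17.91/48.045 ≈ 0.3728.
Arc elasticity E = %ΔQ/%ΔP ≈ -0.2284/0.3728 ≈ -0.61.
|E| < 1: demand is inelastic over this range.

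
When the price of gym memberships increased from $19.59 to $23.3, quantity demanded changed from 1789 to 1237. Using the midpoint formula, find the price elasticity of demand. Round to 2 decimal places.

%Δq = (1237 − 1789)/[(1789 + 1237)/2] = -552/1513 ≈ -0.3648.
%Δp = (23.3 − 19.59)/[(19.59 + 23.3)/2] = 3.71/21.445 ≈ 0.1730.
Arc elasticity E = %Δq/%Δp ≈ -0.3648/0.1730 ≈ -2.11.
|E| > 1: demand is elastic over this range.

-2.11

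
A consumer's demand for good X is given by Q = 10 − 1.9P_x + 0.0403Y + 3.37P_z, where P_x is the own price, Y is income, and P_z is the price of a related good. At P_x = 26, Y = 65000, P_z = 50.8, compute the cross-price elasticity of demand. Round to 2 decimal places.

Q = 10 − 1.9(26) + 0.0403(65000) + 3.37(50.8) = 10 − 49.4 + 2619.5 + 171.196 = 2751.296.
∂Q/∂P_z = +3.37, so E_xy = 3.37·(50.8/2751.296) ≈ 0.06.
E_xy > 0: the goods are substitutes.

0.06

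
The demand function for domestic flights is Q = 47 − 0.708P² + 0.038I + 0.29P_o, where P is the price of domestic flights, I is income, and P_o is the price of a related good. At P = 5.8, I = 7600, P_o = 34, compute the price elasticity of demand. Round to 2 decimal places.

Substituting, Q = 47 − 0.708(5.8)² + 0.038(7600) + 0.29(34) = 47 − 23.8171 + 288.8 + 9.86 = 321.8429.
∂Q/∂P = −2·0.708·P = -8.2128, so E_p = -8.2128·(5.8/321.8429) ≈ -0.15.
|E_p| < 1: demand is inelastic.

-0.15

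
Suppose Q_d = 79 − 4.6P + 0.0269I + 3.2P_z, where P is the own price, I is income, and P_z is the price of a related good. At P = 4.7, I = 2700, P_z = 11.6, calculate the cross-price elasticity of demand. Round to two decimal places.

0.22

First evaluate Q_d: 79 − 4.6(4.7) + 0.0269(2700) + 3.2(11.6) = 79 − 21.62 + 72.63 + 37.12 = 167.13.
∂Q_d/∂P_z = +3.2, so E_xy = 3.2·(11.6/167.13) ≈ 0.22.
E_xy > 0: the goods are substitutes.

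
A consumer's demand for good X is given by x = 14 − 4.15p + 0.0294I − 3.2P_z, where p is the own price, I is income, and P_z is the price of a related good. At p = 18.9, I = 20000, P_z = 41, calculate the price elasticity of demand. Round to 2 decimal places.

-0.20

x = 14 − 4.15(18.9) + 0.0294(20000) − 3.2(41) = 14 − 78.435 + 588 − 131.2 = 392.365.
∂x/∂p = −4.15, so E_p = (−4.15)·(18.9/392.365) ≈ -0.20.
|E_p| < 1: demand is inelastic.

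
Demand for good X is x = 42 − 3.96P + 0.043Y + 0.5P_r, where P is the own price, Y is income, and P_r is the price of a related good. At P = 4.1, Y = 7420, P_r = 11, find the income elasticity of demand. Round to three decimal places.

0.911

x = 42 − 3.96(4.1) + 0.043(7420) + 0.5(11) = 42 − 16.236 + 319.06 + 5.5 = 350.324.
∂x/∂Y = +0.043, so E_I = 0.043·(7420/350.324) ≈ 0.911.
E_I ∈ (0,1): normal good (necessity).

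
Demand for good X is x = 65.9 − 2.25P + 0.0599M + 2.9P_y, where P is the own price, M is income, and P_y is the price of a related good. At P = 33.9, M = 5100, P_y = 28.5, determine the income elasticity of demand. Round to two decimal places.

0.81

First evaluate x: 65.9 − 2.25(33.9) + 0.0599(5100) + 2.9(28.5) = 65.9 − 76.275 + 305.49 + 82.65 = 377.765.
∂x/∂M = +0.0599, so E_I = 0.0599·(5100/377.765) ≈ 0.81.
E_I ∈ (0,1): normal good (necessity).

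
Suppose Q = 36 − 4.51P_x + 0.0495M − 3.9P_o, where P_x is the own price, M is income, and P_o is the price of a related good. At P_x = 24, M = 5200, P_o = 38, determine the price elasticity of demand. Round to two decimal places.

Substituting, Q = 36 − 4.51(24) + 0.0495(5200) − 3.9(38) = 36 − 108.24 + 257.4 − 148.2 = 36.96.
∂Q/∂P_x = −4.51, so E_p = (−4.51)·(24/36.96) ≈ -2.93.
|E_p| > 1: demand is elastic.

-2.93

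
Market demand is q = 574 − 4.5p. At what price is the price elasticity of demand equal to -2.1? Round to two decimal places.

86.41

Set −bp/(a − bp) = −2.1 ⇒ bp = 2.1(a − bp) ⇒ bp(1+2.1) = 2.1·a.
p = 2.1·574/(4.5·3.1) ≈ 86.41.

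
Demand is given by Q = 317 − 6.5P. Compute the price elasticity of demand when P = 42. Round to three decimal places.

-6.205

At P = 42, Q = 44.
dQ/dP = −6.5.
Point elasticity E = (dQ/dP)·(P/Q) = -6.5 × 42/44 ≈ -6.205.
|E| > 1, so demand is elastic at this price.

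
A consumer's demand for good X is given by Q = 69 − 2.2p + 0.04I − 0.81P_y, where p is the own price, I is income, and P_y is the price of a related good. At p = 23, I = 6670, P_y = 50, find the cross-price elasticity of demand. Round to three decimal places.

At the given point, Q = 69 − 2.2(23) + 0.04(6670) − 0.81(50) = 69 − 50.6 + 266.8 − 40.5 = 244.7.
∂Q/∂P_y = −0.81, so E_xy = -0.81·(50/244.7) ≈ -0.166.
E_xy < 0: the goods are complements.

-0.166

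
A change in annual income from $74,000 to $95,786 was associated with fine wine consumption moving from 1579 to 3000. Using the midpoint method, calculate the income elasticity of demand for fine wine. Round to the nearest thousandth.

2.419

%ΔQ = (3000 − 1579)/[(1579+3000)/2] = 1421/2289.5 ≈ 0.6207.
%ΔI = (95,786 − 74,000)/[(74,000+95,786)/2] = 21786/84893 ≈ 0.2566.
E_I = %ΔQ/%ΔI ≈ 2.419.
E_I > 1: normal good (luxury).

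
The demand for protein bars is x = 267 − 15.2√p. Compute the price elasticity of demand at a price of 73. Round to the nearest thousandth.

At p = 73, x = 137.1311.
dx/dp = −15.2/(2√p) = −15.2/(2·8.544).
Point elasticity E = (dx/dp)·(p/x) = -0.8895 × 73/137.1311 ≈ -0.474.
|E| < 1, so demand is inelastic at this price.

-0.474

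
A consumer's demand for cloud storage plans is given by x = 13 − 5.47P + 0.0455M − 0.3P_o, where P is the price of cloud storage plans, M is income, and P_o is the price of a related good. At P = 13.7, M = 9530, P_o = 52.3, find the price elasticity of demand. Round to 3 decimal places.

-0.211

x = 13 − 5.47(13.7) + 0.0455(9530) − 0.3(52.3) = 13 − 74.939 + 433.615 − 15.69 = 355.986.
∂x/∂P = −5.47, so E_p = (−5.47)·(13.7/355.986) ≈ -0.211.
|E_p| < 1: demand is inelastic.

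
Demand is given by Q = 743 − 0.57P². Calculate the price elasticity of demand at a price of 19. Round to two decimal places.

-0.77

At P = 19, Q = 537.23.
dQ/dP = −2·0.57·P = −21.66.
Point elasticity E = (dQ/dP)·(P/Q) = -21.66 × 19/537.23 ≈ -0.77.
|E| < 1, so demand is inelastic at this price.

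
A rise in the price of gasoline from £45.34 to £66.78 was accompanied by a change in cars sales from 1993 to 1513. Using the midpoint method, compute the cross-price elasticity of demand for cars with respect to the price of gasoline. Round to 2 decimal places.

%ΔQ_x = (1513 − 1993)/[(1993+1513)/2] = -480/1753 ≈ -0.2738.
%ΔP_y = (66.78 − 45.34)/[(45.34+66.78)/2] ≈ 0.3824.
E_xy = -0.2738/0.3824 ≈ -0.72.
E_xy < 0, so cars and gasoline are complements.

-0.72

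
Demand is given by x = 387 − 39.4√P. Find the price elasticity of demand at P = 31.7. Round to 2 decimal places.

At P = 31.7, x = 165.1672.
dx/dP = −39.4/(2√P) = −39.4/(2·5.6303).
Point elasticity E = (dx/dP)·(P/x) = -3.4989 × 31.7/165.1672 ≈ -0.67.
|E| < 1, so demand is inelastic at this price.

-0.67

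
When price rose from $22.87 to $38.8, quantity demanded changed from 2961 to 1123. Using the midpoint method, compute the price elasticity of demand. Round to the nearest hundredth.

%Δq = (1123 − 2961)/[(2961 + 1123)/2] = -1838/2042 ≈ -0.9001.
%Δp = (38.8 − 22.87)/[(22.87 + 38.8)/2] = 15.93/30.835 ≈ 0.5166.
Arc elasticity E = %Δq/%Δp ≈ -0.9001/0.5166 ≈ -1.74.
|E| > 1: demand is elastic over this range.

-1.74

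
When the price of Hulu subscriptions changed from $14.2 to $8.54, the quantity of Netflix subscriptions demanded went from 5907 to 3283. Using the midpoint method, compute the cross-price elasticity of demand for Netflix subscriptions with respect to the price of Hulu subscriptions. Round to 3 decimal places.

1.147

%ΔQ_x = (3283 − 5907)/[(5907+3283)/2] = -2624/4595 ≈ -0.5711.
%ΔP_y = (8.54 − 14.2)/[(14.2+8.54)/2] ≈ -0.4978.
E_xy = -0.5711/-0.4978 ≈ 1.147.
E_xy > 0, so Netflix subscriptions and Hulu subscriptions are substitutes.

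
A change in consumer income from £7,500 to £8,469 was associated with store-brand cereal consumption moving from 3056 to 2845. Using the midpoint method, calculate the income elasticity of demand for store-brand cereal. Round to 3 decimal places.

-0.589

%ΔQ = (2845 − 3056)/[(3056+2845)/2] = -211/2950.5 ≈ -0.0715.
%ΔI = (8,469 − 7,500)/[(7,500+8,469)/2] = 969/7984.5 ≈ 0.1214.
E_I = %ΔQ/%ΔI ≈ -0.589.
E_I < 0: inferior good.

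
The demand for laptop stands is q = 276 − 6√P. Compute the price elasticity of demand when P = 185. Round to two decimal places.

-0.21

At P = 185, q = 194.3912.
dq/dP = −6/(2√P) = −6/(2·13.6015).
Point elasticity E = (dq/dP)·(P/q) = -0.2206 × 185/194.3912 ≈ -0.21.
|E| < 1, so demand is inelastic at this price.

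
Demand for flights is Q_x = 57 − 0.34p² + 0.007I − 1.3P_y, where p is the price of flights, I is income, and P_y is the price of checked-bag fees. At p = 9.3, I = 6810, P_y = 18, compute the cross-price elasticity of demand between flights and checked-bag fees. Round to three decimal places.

At the given point, Q_x = 57 − 0.34(9.3)² + 0.007(6810) − 1.3(18) = 57 − 29.4066 + 47.67 − 23.4 = 51.8634.
∂Q_x/∂P_y = −1.3, so E_xy = -1.3·(18/51.8634) ≈ -0.451.
E_xy < 0: the goods are complements.

-0.451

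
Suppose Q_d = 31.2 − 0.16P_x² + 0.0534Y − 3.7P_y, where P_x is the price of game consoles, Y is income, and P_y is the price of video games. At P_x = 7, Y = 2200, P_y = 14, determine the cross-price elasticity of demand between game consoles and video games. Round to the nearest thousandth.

Substituting, Q_d = 31.2 − 0.16(7)² + 0.0534(2200) − 3.7(14) = 31.2 − 7.84 + 117.48 − 51.8 = 89.04.
∂Q_d/∂P_y = −3.7, so E_xy = -3.7·(14/89.04) ≈ -0.582.
E_xy < 0: the goods are complements.

-0.582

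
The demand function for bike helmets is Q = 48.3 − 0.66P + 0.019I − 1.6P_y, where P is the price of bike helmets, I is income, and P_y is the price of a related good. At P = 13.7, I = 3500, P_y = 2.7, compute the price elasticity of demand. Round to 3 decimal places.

-0.089

Evaluating quantity at (P, I, P_y) gives Q = 48.3 − 0.66(13.7) + 0.019(3500) − 1.6(2.7) = 48.3 − 9.042 + 66.5 − 4.32 = 101.438.
∂Q/∂P = −0.66, so E_p = (−0.66)·(13.7/101.438) ≈ -0.089.
|E_p| < 1: demand is inelastic.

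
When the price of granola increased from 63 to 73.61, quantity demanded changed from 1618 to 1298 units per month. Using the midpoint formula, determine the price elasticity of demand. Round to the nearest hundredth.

-1.41

%Δq = (1298 − 1618)/[(1618 + 1298)/2] = -320/1458 ≈ -0.2195.
%Δp = (73.61 − 63)/[(63 + 73.61)/2] = 10.61/68.305 ≈ 0.1553.
Arc elasticity E = %Δq/%Δp ≈ -0.2195/0.1553 ≈ -1.41.
|E| > 1: demand is elastic over this range.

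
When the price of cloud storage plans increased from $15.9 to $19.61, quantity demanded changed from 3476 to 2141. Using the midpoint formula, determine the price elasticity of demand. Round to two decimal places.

%ΔQ = (2141 − 3476)/[(3476 + 2141)/2] = -1335/2808.5 ≈ -0.4753.
%ΔP = (19.61 − 15.9)/[(15.9 + 19.61)/2] = 3.71/17.755 ≈ 0.2090.
Arc elasticity E = %ΔQ/%ΔP ≈ -0.4753/0.2090 ≈ -2.27.
|E| > 1: demand is elastic over this range.

-2.27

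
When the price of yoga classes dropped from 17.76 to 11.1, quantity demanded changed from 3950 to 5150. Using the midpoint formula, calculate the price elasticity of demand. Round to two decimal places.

-0.57

%ΔQ = (5150 − 3950)/[(3950 + 5150)/2] = 1200/4550 ≈ 0.2637.
%Δp = (11.1 − 17.76)/[(17.76 + 11.1)/2] = -6.66/14.43 ≈ -0.4615.
Arc elasticity E = %ΔQ/%Δp ≈ 0.2637/-0.4615 ≈ -0.57.
|E| < 1: demand is inelastic over this range.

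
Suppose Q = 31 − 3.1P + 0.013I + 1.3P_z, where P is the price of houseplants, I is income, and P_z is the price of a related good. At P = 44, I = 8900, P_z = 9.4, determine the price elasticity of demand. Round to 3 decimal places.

-6.057

Q = 31 − 3.1(44) + 0.013(8900) + 1.3(9.4) = 31 − 136.4 + 115.7 + 12.22 = 22.52.
∂Q/∂P = −3.1, so E_p = (−3.1)·(44/22.52) ≈ -6.057.
|E_p| > 1: demand is elastic.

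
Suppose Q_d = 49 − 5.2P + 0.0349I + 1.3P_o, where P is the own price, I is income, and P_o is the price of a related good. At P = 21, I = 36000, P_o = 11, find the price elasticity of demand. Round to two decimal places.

Substituting, Q_d = 49 − 5.2(21) + 0.0349(36000) + 1.3(11) = 49 − 109.2 + 1256.4 + 14.3 = 1210.5.
∂Q_d/∂P = −5.2, so E_p = (−5.2)·(21/1210.5) ≈ -0.09.
|E_p| < 1: demand is inelastic.

-0.09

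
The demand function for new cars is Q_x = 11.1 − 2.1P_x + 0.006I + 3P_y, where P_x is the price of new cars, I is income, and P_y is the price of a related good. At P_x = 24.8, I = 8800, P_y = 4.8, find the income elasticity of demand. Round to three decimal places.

2.014

First evaluate Q_x: 11.1 − 2.1(24.8) + 0.006(8800) + 3(4.8) = 11.1 − 52.08 + 52.8 + 14.4 = 26.22.
∂Q_x/∂I = +0.006, so E_I = 0.006·(8800/26.22) ≈ 2.014.
E_I > 1: normal good (luxury).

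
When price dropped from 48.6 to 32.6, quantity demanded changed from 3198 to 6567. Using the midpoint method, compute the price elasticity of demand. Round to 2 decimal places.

-1.75

%ΔQ = (6567 − 3198)/[(3198 + 6567)/2] = 3369/4882.5 ≈ 0.6900.
%ΔP = (32.6 − 48.6)/[(48.6 + 32.6)/2] = -16/40.6 ≈ -0.3941.
Arc elasticity E = %ΔQ/%ΔP ≈ 0.6900/-0.3941 ≈ -1.75.
|E| > 1: demand is elastic over this range.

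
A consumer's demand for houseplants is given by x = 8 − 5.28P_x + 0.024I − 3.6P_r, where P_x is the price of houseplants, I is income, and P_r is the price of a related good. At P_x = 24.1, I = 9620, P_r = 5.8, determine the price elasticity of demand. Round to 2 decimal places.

-1.40

At the given point, x = 8 − 5.28(24.1) + 0.024(9620) − 3.6(5.8) = 8 − 127.248 + 230.88 − 20.88 = 90.752.
∂x/∂P_x = −5.28, so E_p = (−5.28)·(24.1/90.752) ≈ -1.40.
|E_p| > 1: demand is elastic.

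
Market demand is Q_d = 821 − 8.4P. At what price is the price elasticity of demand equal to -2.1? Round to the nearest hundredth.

66.21

Set −bP/(a − bP) = −2.1 ⇒ bP = 2.1(a − bP) ⇒ bP(1+2.1) = 2.1·a.
P = 2.1·821/(8.4·3.1) ≈ 66.21.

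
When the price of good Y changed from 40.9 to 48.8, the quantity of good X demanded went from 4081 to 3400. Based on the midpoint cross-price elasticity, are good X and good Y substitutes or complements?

%ΔQ_x = (3400 − 4081)/[(4081+3400)/2] = -681/3740.5 ≈ -0.1821.
%ΔP_y = (48.8 − 40.9)/[(40.9+48.8)/2] ≈ 0.1761.
E_xy = -0.1821/0.1761 ≈ -1.034.
E_xy < 0, so the goods are complements.

complements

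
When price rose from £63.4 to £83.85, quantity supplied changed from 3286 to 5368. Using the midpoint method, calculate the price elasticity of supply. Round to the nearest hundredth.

%ΔQ = (5368 − 3286)/[(3286 + 5368)/2] = 2082/4327 ≈ 0.4812.
%ΔP = (83.85 − 63.4)/[(63.4 + 83.85)/2] = 20.45/73.625 ≈ 0.2778.
Arc elasticity E = %ΔQ/%ΔP ≈ 0.4812/0.2778 ≈ 1.73.
|E| > 1: supply is elastic over this range.

1.73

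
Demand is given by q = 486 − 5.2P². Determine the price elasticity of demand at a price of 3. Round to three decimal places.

At P = 3, q = 439.2.
dq/dP = −2·5.2·P = −31.2.
Point elasticity E = (dq/dP)·(P/q) = -31.2 × 3/439.2 ≈ -0.213.
|E| < 1, so demand is inelastic at this price.

-0.213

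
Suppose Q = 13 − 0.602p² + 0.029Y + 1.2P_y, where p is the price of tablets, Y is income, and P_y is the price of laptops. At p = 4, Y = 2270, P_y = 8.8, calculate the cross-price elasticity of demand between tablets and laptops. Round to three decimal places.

Q = 13 − 0.602(4)² + 0.029(2270) + 1.2(8.8) = 13 − 9.632 + 65.83 + 10.56 = 79.758.
∂Q/∂P_y = +1.2, so E_xy = 1.2·(8.8/79.758) ≈ 0.132.
E_xy > 0: the goods are substitutes.

0.132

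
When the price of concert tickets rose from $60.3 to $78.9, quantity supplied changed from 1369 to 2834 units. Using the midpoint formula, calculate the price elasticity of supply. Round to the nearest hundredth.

%ΔQ = (2834 − 1369)/[(1369 + 2834)/2] = 1465/2101.5 ≈ 0.6971.
%Δp = (78.9 − 60.3)/[(60.3 + 78.9)/2] = 18.6/69.6 ≈ 0.2672.
Arc elasticity E = %ΔQ/%Δp ≈ 0.6971/0.2672 ≈ 2.61.
|E| > 1: supply is elastic over this range.

2.61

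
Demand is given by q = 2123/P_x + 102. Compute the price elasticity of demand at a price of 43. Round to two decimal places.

-0.33

At P_x = 43, q = 151.3721.
dq/dP_x = −2123/P_x² = −1.1482.
Point elasticity E = (dq/dP_x)·(P_x/q) = -1.1482 × 43/151.3721 ≈ -0.33.
|E| < 1, so demand is inelastic at this price.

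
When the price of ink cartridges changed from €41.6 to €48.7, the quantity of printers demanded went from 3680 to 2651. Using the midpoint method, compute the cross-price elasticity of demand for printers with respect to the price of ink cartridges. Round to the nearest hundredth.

%ΔQ_x = (2651 − 3680)/[(3680+2651)/2] = -1029/3165.5 ≈ -0.3251.
%ΔP_y = (48.7 − 41.6)/[(41.6+48.7)/2] ≈ 0.1573.
E_xy = -0.3251/0.1573 ≈ -2.07.
E_xy < 0, so printers and ink cartridges are complements.

-2.07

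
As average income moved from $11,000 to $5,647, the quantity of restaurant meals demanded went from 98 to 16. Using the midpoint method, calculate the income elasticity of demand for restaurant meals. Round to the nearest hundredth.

%ΔQ = (16 − 98)/[(98+16)/2] = -82/57 ≈ -1.4386.
%ΔI = (5,647 − 11,000)/[(11,000+5,647)/2] = -5353/8323.5 ≈ -0.6431.
E_I = %ΔQ/%ΔI ≈ 2.24.
E_I > 1: normal good (luxury).

2.24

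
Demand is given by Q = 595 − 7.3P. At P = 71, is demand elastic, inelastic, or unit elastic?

At P = 71, Q = 76.7.
dQ/dP = −7.3.
Point elasticity E = (dQ/dP)·(P/Q) = -7.3 × 71/76.7 ≈ -6.757.
|E| ≈ 6.757 > 1, so demand is elastic.

elastic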